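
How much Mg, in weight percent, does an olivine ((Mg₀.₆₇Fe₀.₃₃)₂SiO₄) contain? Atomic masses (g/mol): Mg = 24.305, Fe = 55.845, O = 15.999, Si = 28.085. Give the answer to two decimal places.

20.17 weight percent

Molar mass of (Mg₀.₆₇Fe₀.₃₃)₂SiO₄: 1.34*24.305 + 0.66*55.845 + 1*28.085 + 4*15.999 = 161.507 g/mol.
Mass of Mg per formula unit: 1.34 × 24.305 = 32.569 g.
Weight fraction Mg = 32.569 / 161.507 = 0.2017.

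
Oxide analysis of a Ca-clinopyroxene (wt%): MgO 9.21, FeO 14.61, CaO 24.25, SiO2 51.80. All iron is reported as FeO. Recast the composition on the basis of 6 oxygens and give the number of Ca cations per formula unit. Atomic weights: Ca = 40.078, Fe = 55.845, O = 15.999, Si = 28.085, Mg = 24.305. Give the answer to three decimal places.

MgO (M=40.304): mol = 0.22851; Mg = 0.22851, O = 0.22851.
FeO (M=71.844): mol = 0.20336; Fe = 0.20336, O = 0.20336.
CaO (M=56.077): mol = 0.43244; Ca = 0.43244, O = 0.43244.
SiO2 (M=60.083): mol = 0.86214; Si = 0.86214, O = 1.72428.
ΣO = 2.58859; factor = 6/ΣO = 2.31786.
Ca apfu = 0.43244 × 2.31786 = 1.002.

1.002 Ca apfu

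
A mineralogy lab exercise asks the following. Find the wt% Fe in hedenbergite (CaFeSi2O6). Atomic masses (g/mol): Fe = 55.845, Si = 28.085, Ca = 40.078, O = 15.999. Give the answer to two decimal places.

Molar mass of CaFeSi2O6: 1×40.078 + 1×55.845 + 2×28.085 + 6×15.999 = 248.087 g/mol.
Mass of Fe per formula unit: 1 × 55.845 = 55.845 g.
Weight fraction Fe = 55.845 / 248.087 = 0.2251.

22.51 wt%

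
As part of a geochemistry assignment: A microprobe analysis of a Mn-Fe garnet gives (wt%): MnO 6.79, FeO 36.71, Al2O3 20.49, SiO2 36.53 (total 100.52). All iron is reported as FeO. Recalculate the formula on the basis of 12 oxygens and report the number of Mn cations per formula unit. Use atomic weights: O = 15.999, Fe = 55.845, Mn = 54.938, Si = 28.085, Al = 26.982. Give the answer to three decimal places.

MnO (M=70.937): mol = 0.09572; Mn = 0.09572, O = 0.09572.
FeO (M=71.844): mol = 0.51097; Fe = 0.51097, O = 0.51097.
Al2O3 (M=101.961): mol = 0.20096; Al = 0.40192, O = 0.60288.
SiO2 (M=60.083): mol = 0.60799; Si = 0.60799, O = 1.21598.
ΣO = 2.42555; factor = 12/ΣO = 4.94733.
Mn apfu = 0.09572 × 4.94733 = 0.474.

0.474 Mn apfu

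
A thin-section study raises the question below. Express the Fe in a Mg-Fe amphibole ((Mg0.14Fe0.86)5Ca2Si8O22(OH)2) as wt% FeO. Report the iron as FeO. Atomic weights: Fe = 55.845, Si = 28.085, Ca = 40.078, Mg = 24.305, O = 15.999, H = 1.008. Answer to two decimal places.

M((Mg0.14Fe0.86)5Ca2Si8O22(OH)2) = 947.975 g/mol; M(FeO) = 71.844 g/mol.
Moles FeO per formula unit = 4.30 Fe ÷ 1 = 4.3000.
FeO fraction = (4.3000 × 71.844) / 947.975 = 308.929/947.975 = 0.3259.

32.59 wt%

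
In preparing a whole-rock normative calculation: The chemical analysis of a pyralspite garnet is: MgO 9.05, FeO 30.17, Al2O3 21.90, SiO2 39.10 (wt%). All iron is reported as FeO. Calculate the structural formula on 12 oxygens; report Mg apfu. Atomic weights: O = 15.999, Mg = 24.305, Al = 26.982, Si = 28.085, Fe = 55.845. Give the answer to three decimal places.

1.040 Mg apfu

MgO (M=40.304): mol = 0.22454; Mg = 0.22454, O = 0.22454.
FeO (M=71.844): mol = 0.41994; Fe = 0.41994, O = 0.41994.
Al2O3 (M=101.961): mol = 0.21479; Al = 0.42958, O = 0.64437.
SiO2 (M=60.083): mol = 0.65077; Si = 0.65077, O = 1.30154.
ΣO = 2.59039; factor = 12/ΣO = 4.63251.
Mg apfu = 0.22454 × 4.63251 = 1.040.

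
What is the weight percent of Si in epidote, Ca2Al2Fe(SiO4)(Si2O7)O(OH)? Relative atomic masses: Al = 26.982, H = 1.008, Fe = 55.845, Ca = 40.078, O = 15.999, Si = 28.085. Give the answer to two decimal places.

17.44 mass %

M(Ca2Al2Fe(SiO4)(Si2O7)O(OH)) = 483.215 g/mol.
Si contributes 3 × 28.085 = 84.255 g per mole.
84.255/483.215 = 0.1744 → 17.44%.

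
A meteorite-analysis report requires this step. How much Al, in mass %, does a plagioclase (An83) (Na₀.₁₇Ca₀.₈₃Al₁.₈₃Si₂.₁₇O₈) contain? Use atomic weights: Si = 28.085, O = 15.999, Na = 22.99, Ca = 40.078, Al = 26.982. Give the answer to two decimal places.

17.92 mass %

M(Na₀.₁₇Ca₀.₈₃Al₁.₈₃Si₂.₁₇O₈) = 275.487 g/mol.
Al contributes 1.83 × 26.982 = 49.377 g per mole.
49.377/275.487 = 0.1792 → 17.92%.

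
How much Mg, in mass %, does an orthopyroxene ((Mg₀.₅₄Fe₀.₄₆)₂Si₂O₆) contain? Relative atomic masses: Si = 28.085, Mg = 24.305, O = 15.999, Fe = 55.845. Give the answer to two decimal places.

11.42 mass %

Molar mass of (Mg₀.₅₄Fe₀.₄₆)₂Si₂O₆: 1.08*24.305 + 0.92*55.845 + 2*28.085 + 6*15.999 = 229.791 g/mol.
Mass of Mg per formula unit: 1.08 × 24.305 = 26.249 g.
Weight fraction Mg = 26.249 / 229.791 = 0.1142.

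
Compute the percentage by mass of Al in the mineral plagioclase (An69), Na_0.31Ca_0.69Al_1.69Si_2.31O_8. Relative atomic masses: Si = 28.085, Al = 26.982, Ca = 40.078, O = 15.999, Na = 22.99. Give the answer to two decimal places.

Molar mass of Na_0.31Ca_0.69Al_1.69Si_2.31O_8: 0.31*22.99 + 0.69*40.078 + 1.69*26.982 + 2.31*28.085 + 8*15.999 = 273.249 g/mol.
Mass of Al per formula unit: 1.69 × 26.982 = 45.600 g.
Weight fraction Al = 45.600 / 273.249 = 0.1669.

16.69 wt%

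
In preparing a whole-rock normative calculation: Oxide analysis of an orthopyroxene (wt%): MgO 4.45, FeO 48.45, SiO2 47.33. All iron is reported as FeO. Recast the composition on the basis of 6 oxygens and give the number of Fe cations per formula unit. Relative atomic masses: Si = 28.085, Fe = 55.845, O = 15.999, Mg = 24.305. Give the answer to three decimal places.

1.714 Fe apfu

MgO: 4.45/40.304 = 0.11041 mol → 0.11041 mol Mg, 0.11041 mol O.
FeO: 48.45/71.844 = 0.67438 mol → 0.67438 mol Fe, 0.67438 mol O.
SiO2: 47.33/60.083 = 0.78774 mol → 0.78774 mol Si, 1.57548 mol O.
Total oxygen = 2.36027 mol. Normalization factor = 6/2.36027 = 2.54208.
Fe per 6 O = 0.67438 × 2.54208 = 1.714.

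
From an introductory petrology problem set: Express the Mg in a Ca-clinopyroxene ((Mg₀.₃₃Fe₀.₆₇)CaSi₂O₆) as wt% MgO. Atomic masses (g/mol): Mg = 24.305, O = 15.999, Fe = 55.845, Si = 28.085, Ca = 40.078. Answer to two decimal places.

5.60 wt%

Molar mass of (Mg₀.₃₃Fe₀.₆₇)CaSi₂O₆ = 0.33×24.305 + 0.67×55.845 + 1×40.078 + 2×28.085 + 6×15.999 = 237.679 g/mol.
Each formula unit contains 0.33 Mg, equivalent to 0.33/1 = 0.3300 mol MgO.
M(MgO) = 1×24.305 + 1×15.999 = 40.304 g/mol.
Mass of MgO per formula unit = 0.3300 × 40.304 = 13.300 g.
MgO wt% = 13.300 / 237.679 × 100 = 5.60%.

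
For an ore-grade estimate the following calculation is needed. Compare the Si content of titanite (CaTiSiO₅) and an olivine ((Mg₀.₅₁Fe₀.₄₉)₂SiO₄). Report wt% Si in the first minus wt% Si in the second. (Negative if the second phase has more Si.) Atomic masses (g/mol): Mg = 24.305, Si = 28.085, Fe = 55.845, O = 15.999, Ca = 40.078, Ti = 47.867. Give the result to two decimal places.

M(CaTiSiO₅) = 196.025 g/mol, so wt% Si = 28.085/196.025 × 100 = 14.33%.
M((Mg₀.₅₁Fe₀.₄₉)₂SiO₄) = 171.600 g/mol, so wt% Si = 28.085/171.600 × 100 = 16.37%.
14.33 − 16.37 = -2.04 pp.

-2.04 percentage points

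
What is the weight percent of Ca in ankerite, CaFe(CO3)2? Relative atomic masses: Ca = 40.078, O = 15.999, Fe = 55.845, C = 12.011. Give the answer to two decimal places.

18.56 wt%

Molar mass of CaFe(CO3)2: 1×40.078 + 1×55.845 + 2×12.011 + 6×15.999 = 215.939 g/mol.
Mass of Ca per formula unit: 1 × 40.078 = 40.078 g.
Weight fraction Ca = 40.078 / 215.939 = 0.1856.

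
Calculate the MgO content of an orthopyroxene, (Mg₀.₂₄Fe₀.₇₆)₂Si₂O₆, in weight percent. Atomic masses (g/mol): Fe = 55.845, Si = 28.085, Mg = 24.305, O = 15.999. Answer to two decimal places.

M((Mg₀.₂₄Fe₀.₇₆)₂Si₂O₆) = 248.715 g/mol; M(MgO) = 40.304 g/mol.
Moles MgO per formula unit = 0.48 Mg ÷ 1 = 0.4800.
MgO fraction = (0.4800 × 40.304) / 248.715 = 19.346/248.715 = 0.0778.

7.78 wt%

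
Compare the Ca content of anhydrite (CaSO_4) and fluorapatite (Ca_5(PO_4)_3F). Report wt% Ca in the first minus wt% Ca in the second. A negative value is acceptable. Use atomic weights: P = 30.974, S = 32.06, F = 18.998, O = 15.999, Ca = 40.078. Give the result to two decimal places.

-10.30 percentage points

M(CaSO_4) = 136.134 g/mol, so wt% Ca = 40.078/136.134 × 100 = 29.44%.
M(Ca_5(PO_4)_3F) = 504.298 g/mol, so wt% Ca = 200.390/504.298 × 100 = 39.74%.
29.44 − 39.74 = -10.30 pp.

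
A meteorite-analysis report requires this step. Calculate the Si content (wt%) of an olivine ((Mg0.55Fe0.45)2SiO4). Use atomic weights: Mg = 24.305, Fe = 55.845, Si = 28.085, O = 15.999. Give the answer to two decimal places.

16.61 wt%

Molar mass of (Mg0.55Fe0.45)2SiO4: 1.10×24.305 + 0.90×55.845 + 1×28.085 + 4×15.999 = 169.077 g/mol.
Mass of Si per formula unit: 1 × 28.085 = 28.085 g.
Weight fraction Si = 28.085 / 169.077 = 0.1661.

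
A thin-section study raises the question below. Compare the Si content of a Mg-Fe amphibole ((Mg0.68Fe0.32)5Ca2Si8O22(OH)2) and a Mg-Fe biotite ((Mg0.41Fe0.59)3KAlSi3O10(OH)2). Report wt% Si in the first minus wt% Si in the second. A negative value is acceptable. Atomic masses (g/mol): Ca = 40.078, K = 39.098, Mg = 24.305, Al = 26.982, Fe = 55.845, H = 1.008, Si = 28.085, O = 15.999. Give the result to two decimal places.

Si in (Mg0.68Fe0.32)5Ca2Si8O22(OH)2: molar mass 862.817 g/mol; 8×28.085 = 224.680 g → 26.04 wt%.
Si in (Mg0.41Fe0.59)3KAlSi3O10(OH)2: molar mass 473.080 g/mol; 3×28.085 = 84.255 g → 17.81 wt%.
Difference = 26.04 − 17.81 = 8.23 percentage points.

8.23 percentage points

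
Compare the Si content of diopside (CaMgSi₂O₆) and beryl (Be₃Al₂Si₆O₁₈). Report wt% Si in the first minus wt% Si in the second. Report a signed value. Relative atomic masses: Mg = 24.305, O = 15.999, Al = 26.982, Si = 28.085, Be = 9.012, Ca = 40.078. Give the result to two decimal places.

-5.41 percentage points

M(CaMgSi₂O₆) = 216.547 g/mol, so wt% Si = 56.170/216.547 × 100 = 25.94%.
M(Be₃Al₂Si₆O₁₈) = 537.492 g/mol, so wt% Si = 168.510/537.492 × 100 = 31.35%.
25.94 − 31.35 = -5.41 pp.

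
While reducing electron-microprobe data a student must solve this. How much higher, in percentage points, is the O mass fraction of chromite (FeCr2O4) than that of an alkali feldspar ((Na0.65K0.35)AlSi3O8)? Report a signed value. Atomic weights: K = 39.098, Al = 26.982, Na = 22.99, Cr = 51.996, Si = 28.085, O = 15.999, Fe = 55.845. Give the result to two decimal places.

-19.19 percentage points

M(FeCr2O4) = 223.833 g/mol, so wt% O = 63.996/223.833 × 100 = 28.59%.
M((Na0.65K0.35)AlSi3O8) = 267.857 g/mol, so wt% O = 127.992/267.857 × 100 = 47.78%.
28.59 − 47.78 = -19.19 pp.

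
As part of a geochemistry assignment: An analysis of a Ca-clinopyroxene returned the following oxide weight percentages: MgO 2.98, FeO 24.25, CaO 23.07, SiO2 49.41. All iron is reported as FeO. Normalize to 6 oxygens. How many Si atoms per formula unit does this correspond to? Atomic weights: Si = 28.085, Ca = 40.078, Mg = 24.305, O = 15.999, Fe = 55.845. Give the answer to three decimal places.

MgO (M=40.304): mol = 0.07394; Mg = 0.07394, O = 0.07394.
FeO (M=71.844): mol = 0.33754; Fe = 0.33754, O = 0.33754.
CaO (M=56.077): mol = 0.41140; Ca = 0.41140, O = 0.41140.
SiO2 (M=60.083): mol = 0.82236; Si = 0.82236, O = 1.64472.
ΣO = 2.46760; factor = 6/ΣO = 2.43151.
Si apfu = 0.82236 × 2.43151 = 2.000.

2.000 Si apfu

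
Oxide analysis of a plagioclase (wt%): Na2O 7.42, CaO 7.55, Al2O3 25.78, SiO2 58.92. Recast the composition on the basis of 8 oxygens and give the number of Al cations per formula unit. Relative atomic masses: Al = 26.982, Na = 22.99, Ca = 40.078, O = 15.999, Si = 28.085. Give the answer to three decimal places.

Na2O: 7.42/61.979 = 0.11972 mol → 0.23944 mol Na, 0.11972 mol O.
CaO: 7.55/56.077 = 0.13464 mol → 0.13464 mol Ca, 0.13464 mol O.
Al2O3: 25.78/101.961 = 0.25284 mol → 0.50568 mol Al, 0.75852 mol O.
SiO2: 58.92/60.083 = 0.98064 mol → 0.98064 mol Si, 1.96128 mol O.
Total oxygen = 2.97416 mol. Normalization factor = 8/2.97416 = 2.68984.
Al per 8 O = 0.50568 × 2.68984 = 1.360.

1.360 Al apfu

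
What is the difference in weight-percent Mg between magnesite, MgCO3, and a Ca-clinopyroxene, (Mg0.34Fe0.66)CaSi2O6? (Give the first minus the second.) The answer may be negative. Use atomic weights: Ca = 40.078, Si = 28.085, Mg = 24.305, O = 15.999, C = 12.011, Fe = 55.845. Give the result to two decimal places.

25.35 percentage points

First mineral: 24.305 g Mg in 84.313 g formula = 28.83 wt% Mg.
Second mineral: 8.264 g Mg in 237.363 g formula = 3.48 wt% Mg.
28.83% − 3.48% gives a difference of 25.35 percentage points.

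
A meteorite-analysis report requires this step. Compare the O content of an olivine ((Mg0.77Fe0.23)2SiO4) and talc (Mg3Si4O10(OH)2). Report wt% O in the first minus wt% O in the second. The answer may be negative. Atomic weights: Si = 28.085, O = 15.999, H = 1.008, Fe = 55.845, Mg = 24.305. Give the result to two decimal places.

O in (Mg0.77Fe0.23)2SiO4: molar mass 155.199 g/mol; 4×15.999 = 63.996 g → 41.23 wt%.
O in Mg3Si4O10(OH)2: molar mass 379.259 g/mol; 12×15.999 = 191.988 g → 50.62 wt%.
Difference = 41.23 − 50.62 = -9.39 percentage points.

-9.39 percentage points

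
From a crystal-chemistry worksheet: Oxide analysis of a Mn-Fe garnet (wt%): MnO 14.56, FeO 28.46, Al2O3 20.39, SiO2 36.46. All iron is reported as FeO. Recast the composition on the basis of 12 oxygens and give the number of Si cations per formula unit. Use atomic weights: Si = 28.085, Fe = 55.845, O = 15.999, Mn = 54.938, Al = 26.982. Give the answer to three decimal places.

MnO (M=70.937): mol = 0.20525; Mn = 0.20525, O = 0.20525.
FeO (M=71.844): mol = 0.39614; Fe = 0.39614, O = 0.39614.
Al2O3 (M=101.961): mol = 0.19998; Al = 0.39996, O = 0.59994.
SiO2 (M=60.083): mol = 0.60683; Si = 0.60683, O = 1.21366.
ΣO = 2.41499; factor = 12/ΣO = 4.96896.
Si apfu = 0.60683 × 4.96896 = 3.015.

3.015 Si apfu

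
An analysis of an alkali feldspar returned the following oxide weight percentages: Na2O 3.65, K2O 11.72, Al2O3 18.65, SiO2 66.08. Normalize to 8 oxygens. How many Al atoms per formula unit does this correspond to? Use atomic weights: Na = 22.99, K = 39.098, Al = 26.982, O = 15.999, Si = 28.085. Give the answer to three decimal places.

0.998 Al apfu

Na2O (M=61.979): mol = 0.05889; Na = 0.11778, O = 0.05889.
K2O (M=94.195): mol = 0.12442; K = 0.24884, O = 0.12442.
Al2O3 (M=101.961): mol = 0.18291; Al = 0.36582, O = 0.54873.
SiO2 (M=60.083): mol = 1.09981; Si = 1.09981, O = 2.19962.
ΣO = 2.93166; factor = 8/ΣO = 2.72883.
Al apfu = 0.36582 × 2.72883 = 0.998.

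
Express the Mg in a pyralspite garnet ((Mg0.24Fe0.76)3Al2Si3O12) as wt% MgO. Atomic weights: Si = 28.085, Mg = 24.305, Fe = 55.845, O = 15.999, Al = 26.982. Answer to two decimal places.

M((Mg0.24Fe0.76)3Al2Si3O12) = 475.033 g/mol; M(MgO) = 40.304 g/mol.
Moles MgO per formula unit = 0.72 Mg ÷ 1 = 0.7200.
MgO fraction = (0.7200 × 40.304) / 475.033 = 29.019/475.033 = 0.0611.

6.11 wt%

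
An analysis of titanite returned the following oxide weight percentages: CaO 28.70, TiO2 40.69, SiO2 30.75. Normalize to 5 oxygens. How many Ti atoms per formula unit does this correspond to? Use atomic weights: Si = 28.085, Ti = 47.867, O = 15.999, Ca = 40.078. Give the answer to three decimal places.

CaO: 28.70/56.077 = 0.51180 mol → 0.51180 mol Ca, 0.51180 mol O.
TiO2: 40.69/79.865 = 0.50948 mol → 0.50948 mol Ti, 1.01896 mol O.
SiO2: 30.75/60.083 = 0.51179 mol → 0.51179 mol Si, 1.02358 mol O.
Total oxygen = 2.55434 mol. Normalization factor = 5/2.55434 = 1.95745.
Ti per 5 O = 0.50948 × 1.95745 = 0.997.

0.997 Ti apfu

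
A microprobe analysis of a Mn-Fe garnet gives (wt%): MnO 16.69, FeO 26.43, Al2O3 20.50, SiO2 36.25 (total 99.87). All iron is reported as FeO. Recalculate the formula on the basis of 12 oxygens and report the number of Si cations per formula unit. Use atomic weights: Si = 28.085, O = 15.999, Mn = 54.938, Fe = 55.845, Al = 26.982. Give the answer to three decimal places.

MnO: 16.69/70.937 = 0.23528 mol → 0.23528 mol Mn, 0.23528 mol O.
FeO: 26.43/71.844 = 0.36788 mol → 0.36788 mol Fe, 0.36788 mol O.
Al2O3: 20.50/101.961 = 0.20106 mol → 0.40212 mol Al, 0.60318 mol O.
SiO2: 36.25/60.083 = 0.60333 mol → 0.60333 mol Si, 1.20666 mol O.
Total oxygen = 2.41300 mol. Normalization factor = 12/2.41300 = 4.97306.
Si per 12 O = 0.60333 × 4.97306 = 3.000.

3.000 Si apfu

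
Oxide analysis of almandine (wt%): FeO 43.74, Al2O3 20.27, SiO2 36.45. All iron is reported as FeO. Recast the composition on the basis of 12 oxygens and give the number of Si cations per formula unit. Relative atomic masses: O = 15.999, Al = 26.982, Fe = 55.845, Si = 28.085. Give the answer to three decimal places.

3.010 Si apfu

43.74 wt% FeO ÷ 71.844 g/mol = 0.60882 mol, giving 0.60882 Fe and 0.60882 O.
20.27 wt% Al2O3 ÷ 101.961 g/mol = 0.19880 mol, giving 0.39760 Al and 0.59640 O.
36.45 wt% SiO2 ÷ 60.083 g/mol = 0.60666 mol, giving 0.60666 Si and 1.21332 O.
Oxygen sums to 2.41854; scaling by 12/2.41854 = 4.96167 puts the formula on 12 O.
Si: 0.60666 × 4.96167 = 3.010 atoms per formula unit.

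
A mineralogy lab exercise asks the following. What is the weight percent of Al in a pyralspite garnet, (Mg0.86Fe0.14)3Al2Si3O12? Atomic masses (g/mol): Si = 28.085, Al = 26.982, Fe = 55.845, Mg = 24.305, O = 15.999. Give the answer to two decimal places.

M((Mg0.86Fe0.14)3Al2Si3O12) = 416.369 g/mol.
Al contributes 2 × 26.982 = 53.964 g per mole.
53.964/416.369 = 0.1296 → 12.96%.

12.96 wt%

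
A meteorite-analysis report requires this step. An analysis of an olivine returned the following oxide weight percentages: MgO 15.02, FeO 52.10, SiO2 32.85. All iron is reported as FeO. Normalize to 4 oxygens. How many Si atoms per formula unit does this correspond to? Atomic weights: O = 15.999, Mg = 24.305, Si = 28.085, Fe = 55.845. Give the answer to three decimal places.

0.998 Si apfu

MgO (M=40.304): mol = 0.37267; Mg = 0.37267, O = 0.37267.
FeO (M=71.844): mol = 0.72518; Fe = 0.72518, O = 0.72518.
SiO2 (M=60.083): mol = 0.54674; Si = 0.54674, O = 1.09348.
ΣO = 2.19133; factor = 4/ΣO = 1.82538.
Si apfu = 0.54674 × 1.82538 = 0.998.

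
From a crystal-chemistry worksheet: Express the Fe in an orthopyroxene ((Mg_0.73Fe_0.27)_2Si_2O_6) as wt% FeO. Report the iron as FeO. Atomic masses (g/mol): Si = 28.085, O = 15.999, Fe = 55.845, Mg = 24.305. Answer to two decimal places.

17.81 wt%

Formula mass = 217.806 g/mol.
0.54 Fe → 0.5400 mol FeO per formula unit; M(FeO) = 71.844, so FeO mass = 38.796 g.
38.796/217.806 × 100 = 17.81 wt%.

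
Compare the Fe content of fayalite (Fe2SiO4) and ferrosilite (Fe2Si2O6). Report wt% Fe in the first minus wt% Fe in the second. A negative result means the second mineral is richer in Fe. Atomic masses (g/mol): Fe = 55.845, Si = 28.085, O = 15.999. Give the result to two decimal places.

First mineral: 111.690 g Fe in 203.771 g formula = 54.81 wt% Fe.
Second mineral: 111.690 g Fe in 263.854 g formula = 42.33 wt% Fe.
54.81% − 42.33% gives a difference of 12.48 percentage points.

12.48 percentage points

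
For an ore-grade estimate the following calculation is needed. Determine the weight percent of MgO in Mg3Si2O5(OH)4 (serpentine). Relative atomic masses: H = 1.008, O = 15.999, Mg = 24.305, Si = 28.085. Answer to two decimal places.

43.63 wt%

Formula mass = 277.108 g/mol.
3 Mg → 3.0000 mol MgO per formula unit; M(MgO) = 40.304, so MgO mass = 120.912 g.
120.912/277.108 × 100 = 43.63 wt%.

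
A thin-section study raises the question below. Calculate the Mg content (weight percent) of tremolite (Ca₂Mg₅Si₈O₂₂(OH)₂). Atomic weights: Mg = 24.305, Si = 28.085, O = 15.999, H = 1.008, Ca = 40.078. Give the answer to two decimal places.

M(Ca₂Mg₅Si₈O₂₂(OH)₂) = 812.353 g/mol.
Mg contributes 5 × 24.305 = 121.525 g per mole.
121.525/812.353 = 0.1496 → 14.96%.

14.96 weight percent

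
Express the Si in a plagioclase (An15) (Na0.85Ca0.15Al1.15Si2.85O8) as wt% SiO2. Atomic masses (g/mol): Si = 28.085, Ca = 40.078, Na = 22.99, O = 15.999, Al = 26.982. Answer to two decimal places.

64.71 wt%

Formula mass = 264.617 g/mol.
2.85 Si → 2.8500 mol SiO2 per formula unit; M(SiO2) = 60.083, so SiO2 mass = 171.237 g.
171.237/264.617 × 100 = 64.71 wt%.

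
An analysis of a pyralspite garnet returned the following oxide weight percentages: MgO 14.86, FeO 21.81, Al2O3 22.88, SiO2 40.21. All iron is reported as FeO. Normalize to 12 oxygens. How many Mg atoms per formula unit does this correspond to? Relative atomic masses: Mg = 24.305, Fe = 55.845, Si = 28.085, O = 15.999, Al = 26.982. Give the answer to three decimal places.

1.648 Mg apfu

14.86 wt% MgO ÷ 40.304 g/mol = 0.36870 mol, giving 0.36870 Mg and 0.36870 O.
21.81 wt% FeO ÷ 71.844 g/mol = 0.30357 mol, giving 0.30357 Fe and 0.30357 O.
22.88 wt% Al2O3 ÷ 101.961 g/mol = 0.22440 mol, giving 0.44880 Al and 0.67320 O.
40.21 wt% SiO2 ÷ 60.083 g/mol = 0.66924 mol, giving 0.66924 Si and 1.33848 O.
Oxygen sums to 2.68395; scaling by 12/2.68395 = 4.47102 puts the formula on 12 O.
Mg: 0.36870 × 4.47102 = 1.648 atoms per formula unit.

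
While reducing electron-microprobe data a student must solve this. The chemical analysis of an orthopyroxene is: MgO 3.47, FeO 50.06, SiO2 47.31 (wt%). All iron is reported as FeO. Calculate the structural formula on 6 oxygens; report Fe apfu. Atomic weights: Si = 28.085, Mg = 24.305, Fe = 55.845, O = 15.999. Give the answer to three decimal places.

MgO (M=40.304): mol = 0.08610; Mg = 0.08610, O = 0.08610.
FeO (M=71.844): mol = 0.69679; Fe = 0.69679, O = 0.69679.
SiO2 (M=60.083): mol = 0.78741; Si = 0.78741, O = 1.57482.
ΣO = 2.35771; factor = 6/ΣO = 2.54484.
Fe apfu = 0.69679 × 2.54484 = 1.773.

1.773 Fe apfu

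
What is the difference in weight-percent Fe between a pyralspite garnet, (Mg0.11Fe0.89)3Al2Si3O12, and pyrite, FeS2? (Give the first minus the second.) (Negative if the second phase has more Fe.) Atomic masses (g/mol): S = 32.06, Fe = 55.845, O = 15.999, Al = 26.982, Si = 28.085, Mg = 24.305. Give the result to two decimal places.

M((Mg0.11Fe0.89)3Al2Si3O12) = 487.334 g/mol, so wt% Fe = 149.106/487.334 × 100 = 30.60%.
M(FeS2) = 119.965 g/mol, so wt% Fe = 55.845/119.965 × 100 = 46.55%.
30.60 − 46.55 = -15.95 pp.

-15.95 percentage points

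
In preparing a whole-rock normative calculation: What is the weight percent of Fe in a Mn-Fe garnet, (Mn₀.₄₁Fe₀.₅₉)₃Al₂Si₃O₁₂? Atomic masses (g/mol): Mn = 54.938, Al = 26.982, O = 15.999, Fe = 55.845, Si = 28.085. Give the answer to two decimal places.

M((Mn₀.₄₁Fe₀.₅₉)₃Al₂Si₃O₁₂) = 496.626 g/mol.
Fe contributes 1.77 × 55.845 = 98.846 g per mole.
98.846/496.626 = 0.1990 → 19.90%.

19.90 wt%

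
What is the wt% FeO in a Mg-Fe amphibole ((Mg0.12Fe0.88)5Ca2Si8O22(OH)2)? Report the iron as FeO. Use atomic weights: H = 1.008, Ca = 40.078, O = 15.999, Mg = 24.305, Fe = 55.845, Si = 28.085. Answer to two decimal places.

Formula mass = 951.129 g/mol.
4.40 Fe → 4.4000 mol FeO per formula unit; M(FeO) = 71.844, so FeO mass = 316.114 g.
316.114/951.129 × 100 = 33.24 wt%.

33.24 wt%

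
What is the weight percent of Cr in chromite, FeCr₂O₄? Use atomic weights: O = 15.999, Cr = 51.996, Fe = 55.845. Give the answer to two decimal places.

Molar mass of FeCr₂O₄: 1·55.845 + 2·51.996 + 4·15.999 = 223.833 g/mol.
Mass of Cr per formula unit: 2 × 51.996 = 103.992 g.
Weight fraction Cr = 103.992 / 223.833 = 0.4646.

46.46 weight percent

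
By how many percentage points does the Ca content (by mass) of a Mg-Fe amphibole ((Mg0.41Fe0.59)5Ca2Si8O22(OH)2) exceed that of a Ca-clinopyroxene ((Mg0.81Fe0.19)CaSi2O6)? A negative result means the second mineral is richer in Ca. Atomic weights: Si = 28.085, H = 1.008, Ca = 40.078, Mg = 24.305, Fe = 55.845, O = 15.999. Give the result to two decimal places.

-9.16 percentage points

Ca in (Mg0.41Fe0.59)5Ca2Si8O22(OH)2: molar mass 905.396 g/mol; 2×40.078 = 80.156 g → 8.85 wt%.
Ca in (Mg0.81Fe0.19)CaSi2O6: molar mass 222.540 g/mol; 1×40.078 = 40.078 g → 18.01 wt%.
Difference = 8.85 − 18.01 = -9.16 percentage points.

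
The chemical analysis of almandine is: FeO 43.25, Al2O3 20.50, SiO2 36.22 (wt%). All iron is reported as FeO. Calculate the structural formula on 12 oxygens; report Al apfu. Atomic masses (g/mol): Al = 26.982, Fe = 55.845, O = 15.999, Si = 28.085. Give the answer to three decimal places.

2.002 Al apfu

43.25 wt% FeO ÷ 71.844 g/mol = 0.60200 mol, giving 0.60200 Fe and 0.60200 O.
20.50 wt% Al2O3 ÷ 101.961 g/mol = 0.20106 mol, giving 0.40212 Al and 0.60318 O.
36.22 wt% SiO2 ÷ 60.083 g/mol = 0.60283 mol, giving 0.60283 Si and 1.20566 O.
Oxygen sums to 2.41084; scaling by 12/2.41084 = 4.97752 puts the formula on 12 O.
Al: 0.40212 × 4.97752 = 2.002 atoms per formula unit.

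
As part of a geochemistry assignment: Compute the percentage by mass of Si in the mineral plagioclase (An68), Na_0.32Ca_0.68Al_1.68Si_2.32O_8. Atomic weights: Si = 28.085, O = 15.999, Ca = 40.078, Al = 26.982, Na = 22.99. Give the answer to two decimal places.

23.86 wt%

Formula mass = 0.32×22.99 + 0.68×40.078 + 1.68×26.982 + 2.32×28.085 + 8×15.999 = 273.089 g/mol, of which 65.157 g is Si.
So Si makes up 65.157/273.089 = 0.2386 of the mass, i.e. 23.86%.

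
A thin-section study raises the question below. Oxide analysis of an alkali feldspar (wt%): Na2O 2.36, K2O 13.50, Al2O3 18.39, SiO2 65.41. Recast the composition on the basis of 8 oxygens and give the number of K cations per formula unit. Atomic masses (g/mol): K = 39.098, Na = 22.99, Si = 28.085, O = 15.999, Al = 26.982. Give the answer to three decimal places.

0.791 K apfu

Na2O (M=61.979): mol = 0.03808; Na = 0.07616, O = 0.03808.
K2O (M=94.195): mol = 0.14332; K = 0.28664, O = 0.14332.
Al2O3 (M=101.961): mol = 0.18036; Al = 0.36072, O = 0.54108.
SiO2 (M=60.083): mol = 1.08866; Si = 1.08866, O = 2.17732.
ΣO = 2.89980; factor = 8/ΣO = 2.75881.
K apfu = 0.28664 × 2.75881 = 0.791.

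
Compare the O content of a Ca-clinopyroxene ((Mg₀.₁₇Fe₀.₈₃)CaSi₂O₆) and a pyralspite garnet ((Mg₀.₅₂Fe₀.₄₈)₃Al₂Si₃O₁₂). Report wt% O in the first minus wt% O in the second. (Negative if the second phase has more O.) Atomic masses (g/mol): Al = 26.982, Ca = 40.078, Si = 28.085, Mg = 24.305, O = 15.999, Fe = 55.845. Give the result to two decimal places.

-3.25 percentage points

O in (Mg₀.₁₇Fe₀.₈₃)CaSi₂O₆: molar mass 242.725 g/mol; 6×15.999 = 95.994 g → 39.55 wt%.
O in (Mg₀.₅₂Fe₀.₄₈)₃Al₂Si₃O₁₂: molar mass 448.540 g/mol; 12×15.999 = 191.988 g → 42.80 wt%.
Difference = 39.55 − 42.80 = -3.25 percentage points.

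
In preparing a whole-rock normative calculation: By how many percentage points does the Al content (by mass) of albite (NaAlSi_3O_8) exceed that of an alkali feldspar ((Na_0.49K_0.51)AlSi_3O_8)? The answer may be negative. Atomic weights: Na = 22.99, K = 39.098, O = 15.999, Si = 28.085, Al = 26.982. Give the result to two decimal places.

First mineral: 26.982 g Al in 262.219 g formula = 10.29 wt% Al.
Second mineral: 26.982 g Al in 270.434 g formula = 9.98 wt% Al.
10.29% − 9.98% gives a difference of 0.31 percentage points.

0.31 percentage points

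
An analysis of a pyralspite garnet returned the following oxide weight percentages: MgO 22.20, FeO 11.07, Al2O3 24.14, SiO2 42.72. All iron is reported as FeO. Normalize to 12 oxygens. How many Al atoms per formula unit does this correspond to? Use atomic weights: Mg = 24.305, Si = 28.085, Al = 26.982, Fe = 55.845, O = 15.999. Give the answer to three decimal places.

2.003 Al apfu

MgO: 22.20/40.304 = 0.55081 mol → 0.55081 mol Mg, 0.55081 mol O.
FeO: 11.07/71.844 = 0.15408 mol → 0.15408 mol Fe, 0.15408 mol O.
Al2O3: 24.14/101.961 = 0.23676 mol → 0.47352 mol Al, 0.71028 mol O.
SiO2: 42.72/60.083 = 0.71102 mol → 0.71102 mol Si, 1.42204 mol O.
Total oxygen = 2.83721 mol. Normalization factor = 12/2.83721 = 4.22951.
Al per 12 O = 0.47352 × 4.22951 = 2.003.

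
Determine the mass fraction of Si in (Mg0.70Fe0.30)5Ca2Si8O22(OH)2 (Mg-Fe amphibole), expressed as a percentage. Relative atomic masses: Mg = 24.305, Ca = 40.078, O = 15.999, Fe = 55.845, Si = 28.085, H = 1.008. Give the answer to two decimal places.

26.14 mass %

M((Mg0.70Fe0.30)5Ca2Si8O22(OH)2) = 859.663 g/mol.
Si contributes 8 × 28.085 = 224.680 g per mole.
224.680/859.663 = 0.2614 → 26.14%.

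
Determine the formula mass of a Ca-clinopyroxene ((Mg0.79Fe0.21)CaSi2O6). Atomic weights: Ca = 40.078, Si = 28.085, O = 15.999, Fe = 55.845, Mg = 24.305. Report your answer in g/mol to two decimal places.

M = 0.79×24.305 + 0.21×55.845 + 1×40.078 + 2×28.085 + 6×15.999

223.17 g/mol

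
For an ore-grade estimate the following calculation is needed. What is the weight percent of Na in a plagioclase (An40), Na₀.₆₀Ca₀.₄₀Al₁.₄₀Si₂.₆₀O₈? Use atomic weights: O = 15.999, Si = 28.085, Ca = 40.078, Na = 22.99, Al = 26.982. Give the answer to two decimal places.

Molar mass of Na₀.₆₀Ca₀.₄₀Al₁.₄₀Si₂.₆₀O₈: 0.60·22.99 + 0.40·40.078 + 1.40·26.982 + 2.60·28.085 + 8·15.999 = 268.613 g/mol.
Mass of Na per formula unit: 0.60 × 22.99 = 13.794 g.
Weight fraction Na = 13.794 / 268.613 = 0.0514.

5.14 weight percent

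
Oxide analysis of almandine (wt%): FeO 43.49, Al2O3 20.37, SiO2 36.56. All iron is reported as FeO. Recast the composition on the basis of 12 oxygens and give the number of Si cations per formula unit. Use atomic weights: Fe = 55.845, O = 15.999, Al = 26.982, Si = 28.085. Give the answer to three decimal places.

3.015 Si apfu

FeO (M=71.844): mol = 0.60534; Fe = 0.60534, O = 0.60534.
Al2O3 (M=101.961): mol = 0.19978; Al = 0.39956, O = 0.59934.
SiO2 (M=60.083): mol = 0.60849; Si = 0.60849, O = 1.21698.
ΣO = 2.42166; factor = 12/ΣO = 4.95528.
Si apfu = 0.60849 × 4.95528 = 3.015.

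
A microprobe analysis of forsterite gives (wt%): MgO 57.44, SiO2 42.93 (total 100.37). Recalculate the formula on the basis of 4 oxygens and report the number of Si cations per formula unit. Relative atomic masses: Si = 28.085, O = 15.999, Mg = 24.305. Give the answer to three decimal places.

1.001 Si apfu

MgO: 57.44/40.304 = 1.42517 mol → 1.42517 mol Mg, 1.42517 mol O.
SiO2: 42.93/60.083 = 0.71451 mol → 0.71451 mol Si, 1.42902 mol O.
Total oxygen = 2.85419 mol. Normalization factor = 4/2.85419 = 1.40145.
Si per 4 O = 0.71451 × 1.40145 = 1.001.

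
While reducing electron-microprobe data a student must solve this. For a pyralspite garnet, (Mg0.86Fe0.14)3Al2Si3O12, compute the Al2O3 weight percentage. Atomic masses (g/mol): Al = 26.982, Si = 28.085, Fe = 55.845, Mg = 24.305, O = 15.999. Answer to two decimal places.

M((Mg0.86Fe0.14)3Al2Si3O12) = 416.369 g/mol; M(Al2O3) = 101.961 g/mol.
Moles Al2O3 per formula unit = 2 Al ÷ 2 = 1.0000.
Al2O3 fraction = (1.0000 × 101.961) / 416.369 = 101.961/416.369 = 0.2449.

24.49 wt%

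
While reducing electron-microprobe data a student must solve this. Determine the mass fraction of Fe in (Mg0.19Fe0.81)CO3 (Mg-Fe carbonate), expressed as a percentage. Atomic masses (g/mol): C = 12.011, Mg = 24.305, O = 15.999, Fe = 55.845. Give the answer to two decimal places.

Formula mass = 0.19·24.305 + 0.81·55.845 + 1·12.011 + 3·15.999 = 109.860 g/mol, of which 45.234 g is Fe.
So Fe makes up 45.234/109.860 = 0.4117 of the mass, i.e. 41.17%.

41.17 weight percent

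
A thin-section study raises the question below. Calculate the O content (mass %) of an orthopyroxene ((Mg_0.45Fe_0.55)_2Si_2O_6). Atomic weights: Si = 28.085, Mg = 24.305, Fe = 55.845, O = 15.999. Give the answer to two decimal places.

40.77 mass %

Molar mass of (Mg_0.45Fe_0.55)_2Si_2O_6: 0.90*24.305 + 1.10*55.845 + 2*28.085 + 6*15.999 = 235.468 g/mol.
Mass of O per formula unit: 6 × 15.999 = 95.994 g.
Weight fraction O = 95.994 / 235.468 = 0.4077.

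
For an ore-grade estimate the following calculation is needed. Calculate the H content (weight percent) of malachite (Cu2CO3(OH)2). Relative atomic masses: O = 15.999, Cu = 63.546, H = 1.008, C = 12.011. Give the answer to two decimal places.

0.91 weight percent

Molar mass of Cu2CO3(OH)2: 2×63.546 + 1×12.011 + 5×15.999 + 2×1.008 = 221.114 g/mol.
Mass of H per formula unit: 2 × 1.008 = 2.016 g.
Weight fraction H = 2.016 / 221.114 = 0.0091.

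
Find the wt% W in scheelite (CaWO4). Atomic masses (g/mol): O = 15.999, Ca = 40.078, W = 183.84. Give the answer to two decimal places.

63.85 mass %

Molar mass of CaWO4: 1×40.078 + 1×183.84 + 4×15.999 = 287.914 g/mol.
Mass of W per formula unit: 1 × 183.84 = 183.840 g.
Weight fraction W = 183.840 / 287.914 = 0.6385.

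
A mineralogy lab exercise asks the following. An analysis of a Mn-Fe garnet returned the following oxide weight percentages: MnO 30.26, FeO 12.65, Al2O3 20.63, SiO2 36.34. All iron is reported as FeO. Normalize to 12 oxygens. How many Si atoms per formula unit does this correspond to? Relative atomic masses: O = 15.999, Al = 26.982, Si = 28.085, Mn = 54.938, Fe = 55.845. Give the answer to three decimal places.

MnO (M=70.937): mol = 0.42658; Mn = 0.42658, O = 0.42658.
FeO (M=71.844): mol = 0.17608; Fe = 0.17608, O = 0.17608.
Al2O3 (M=101.961): mol = 0.20233; Al = 0.40466, O = 0.60699.
SiO2 (M=60.083): mol = 0.60483; Si = 0.60483, O = 1.20966.
ΣO = 2.41931; factor = 12/ΣO = 4.96009.
Si apfu = 0.60483 × 4.96009 = 3.000.

3.000 Si apfu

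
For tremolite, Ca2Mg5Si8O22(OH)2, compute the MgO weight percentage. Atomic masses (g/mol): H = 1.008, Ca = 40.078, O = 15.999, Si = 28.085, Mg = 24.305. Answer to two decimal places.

Formula mass = 812.353 g/mol.
5 Mg → 5.0000 mol MgO per formula unit; M(MgO) = 40.304, so MgO mass = 201.520 g.
201.520/812.353 × 100 = 24.81 wt%.

24.81 wt%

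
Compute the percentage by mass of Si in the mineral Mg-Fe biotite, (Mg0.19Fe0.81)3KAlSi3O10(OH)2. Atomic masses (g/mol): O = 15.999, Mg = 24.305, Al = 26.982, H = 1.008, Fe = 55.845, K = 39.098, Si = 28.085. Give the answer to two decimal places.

Molar mass of (Mg0.19Fe0.81)3KAlSi3O10(OH)2: 0.57*24.305 + 2.43*55.845 + 1*39.098 + 1*26.982 + 3*28.085 + 12*15.999 + 2*1.008 = 493.896 g/mol.
Mass of Si per formula unit: 3 × 28.085 = 84.255 g.
Weight fraction Si = 84.255 / 493.896 = 0.1706.

17.06 weight percent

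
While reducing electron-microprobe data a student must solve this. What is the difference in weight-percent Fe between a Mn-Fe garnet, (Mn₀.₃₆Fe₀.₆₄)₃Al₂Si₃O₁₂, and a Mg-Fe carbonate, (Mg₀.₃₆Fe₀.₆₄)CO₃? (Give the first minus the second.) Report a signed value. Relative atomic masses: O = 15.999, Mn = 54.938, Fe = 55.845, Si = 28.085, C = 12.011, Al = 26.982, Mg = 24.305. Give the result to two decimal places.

M((Mn₀.₃₆Fe₀.₆₄)₃Al₂Si₃O₁₂) = 496.762 g/mol, so wt% Fe = 107.222/496.762 × 100 = 21.58%.
M((Mg₀.₃₆Fe₀.₆₄)CO₃) = 104.499 g/mol, so wt% Fe = 35.741/104.499 × 100 = 34.20%.
21.58 − 34.20 = -12.62 pp.

-12.62 percentage points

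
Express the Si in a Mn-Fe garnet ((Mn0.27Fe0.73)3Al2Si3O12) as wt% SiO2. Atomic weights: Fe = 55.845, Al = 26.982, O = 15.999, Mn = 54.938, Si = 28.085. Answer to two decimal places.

36.27 wt%

Formula mass = 497.007 g/mol.
3 Si → 3.0000 mol SiO2 per formula unit; M(SiO2) = 60.083, so SiO2 mass = 180.249 g.
180.249/497.007 × 100 = 36.27 wt%.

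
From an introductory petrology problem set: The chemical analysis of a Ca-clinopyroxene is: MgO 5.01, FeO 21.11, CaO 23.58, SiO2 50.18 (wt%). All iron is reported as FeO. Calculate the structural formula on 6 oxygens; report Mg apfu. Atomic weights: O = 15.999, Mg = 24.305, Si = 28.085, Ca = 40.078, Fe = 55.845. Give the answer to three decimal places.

MgO: 5.01/40.304 = 0.12431 mol → 0.12431 mol Mg, 0.12431 mol O.
FeO: 21.11/71.844 = 0.29383 mol → 0.29383 mol Fe, 0.29383 mol O.
CaO: 23.58/56.077 = 0.42049 mol → 0.42049 mol Ca, 0.42049 mol O.
SiO2: 50.18/60.083 = 0.83518 mol → 0.83518 mol Si, 1.67036 mol O.
Total oxygen = 2.50899 mol. Normalization factor = 6/2.50899 = 2.39140.
Mg per 6 O = 0.12431 × 2.39140 = 0.297.

0.297 Mg apfu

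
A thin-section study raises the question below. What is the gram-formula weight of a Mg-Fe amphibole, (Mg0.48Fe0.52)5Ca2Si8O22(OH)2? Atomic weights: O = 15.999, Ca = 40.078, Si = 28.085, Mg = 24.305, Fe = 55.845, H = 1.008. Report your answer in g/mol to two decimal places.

894.36 g/mol

M = 2.40·24.305 + 2.60·55.845 + 2·40.078 + 8·28.085 + 24·15.999 + 2·1.008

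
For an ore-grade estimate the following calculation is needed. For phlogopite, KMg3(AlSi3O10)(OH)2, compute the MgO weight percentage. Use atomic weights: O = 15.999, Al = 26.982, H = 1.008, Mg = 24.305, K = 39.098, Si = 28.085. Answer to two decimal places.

M(KMg3(AlSi3O10)(OH)2) = 417.254 g/mol; M(MgO) = 40.304 g/mol.
Moles MgO per formula unit = 3 Mg ÷ 1 = 3.0000.
MgO fraction = (3.0000 × 40.304) / 417.254 = 120.912/417.254 = 0.2898.

28.98 wt%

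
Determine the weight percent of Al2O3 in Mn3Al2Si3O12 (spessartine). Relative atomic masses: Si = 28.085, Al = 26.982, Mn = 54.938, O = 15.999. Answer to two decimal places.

20.60 wt%

Formula mass = 495.021 g/mol.
2 Al → 1.0000 mol Al2O3 per formula unit; M(Al2O3) = 101.961, so Al2O3 mass = 101.961 g.
101.961/495.021 × 100 = 20.60 wt%.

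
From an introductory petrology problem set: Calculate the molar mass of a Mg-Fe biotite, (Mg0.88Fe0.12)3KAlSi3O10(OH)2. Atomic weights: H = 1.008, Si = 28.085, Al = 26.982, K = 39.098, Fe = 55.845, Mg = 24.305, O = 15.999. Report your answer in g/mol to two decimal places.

The formula mass is the sum 2.64·24.305 + 0.36·55.845 + 1·39.098 + 1·26.982 + 3·28.085 + 12·15.999 + 2·1.008.

428.61 g/mol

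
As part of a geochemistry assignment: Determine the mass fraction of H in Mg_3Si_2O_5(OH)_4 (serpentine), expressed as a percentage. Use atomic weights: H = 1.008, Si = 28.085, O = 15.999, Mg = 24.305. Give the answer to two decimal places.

1.46 wt%

M(Mg_3Si_2O_5(OH)_4) = 277.108 g/mol.
H contributes 4 × 1.008 = 4.032 g per mole.
4.032/277.108 = 0.0146 → 1.46%.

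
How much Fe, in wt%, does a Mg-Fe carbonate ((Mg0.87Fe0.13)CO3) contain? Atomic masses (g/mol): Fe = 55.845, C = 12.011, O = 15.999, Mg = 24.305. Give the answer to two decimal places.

8.21 wt%

M((Mg0.87Fe0.13)CO3) = 88.413 g/mol.
Fe contributes 0.13 × 55.845 = 7.260 g per mole.
7.260/88.413 = 0.0821 → 8.21%.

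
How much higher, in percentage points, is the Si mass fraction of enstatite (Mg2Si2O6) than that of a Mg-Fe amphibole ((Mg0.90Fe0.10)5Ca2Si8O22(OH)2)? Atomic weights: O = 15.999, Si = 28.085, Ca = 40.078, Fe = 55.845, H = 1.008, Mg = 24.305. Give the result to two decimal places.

0.85 percentage points

Si in Mg2Si2O6: molar mass 200.774 g/mol; 2×28.085 = 56.170 g → 27.98 wt%.
Si in (Mg0.90Fe0.10)5Ca2Si8O22(OH)2: molar mass 828.123 g/mol; 8×28.085 = 224.680 g → 27.13 wt%.
Difference = 27.98 − 27.13 = 0.85 percentage points.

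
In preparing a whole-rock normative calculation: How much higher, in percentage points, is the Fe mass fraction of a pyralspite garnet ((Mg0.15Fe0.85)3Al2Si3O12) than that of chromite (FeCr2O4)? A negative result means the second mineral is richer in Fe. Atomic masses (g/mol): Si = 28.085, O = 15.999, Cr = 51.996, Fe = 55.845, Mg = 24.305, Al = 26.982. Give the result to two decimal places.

First mineral: 142.405 g Fe in 483.549 g formula = 29.45 wt% Fe.
Second mineral: 55.845 g Fe in 223.833 g formula = 24.95 wt% Fe.
29.45% − 24.95% gives a difference of 4.50 percentage points.

4.50 percentage points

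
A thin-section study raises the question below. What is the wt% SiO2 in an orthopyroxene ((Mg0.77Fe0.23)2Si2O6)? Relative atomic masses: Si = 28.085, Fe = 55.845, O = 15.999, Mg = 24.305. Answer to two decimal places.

Formula mass = 215.282 g/mol.
2 Si → 2.0000 mol SiO2 per formula unit; M(SiO2) = 60.083, so SiO2 mass = 120.166 g.
120.166/215.282 × 100 = 55.82 wt%.

55.82 wt%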